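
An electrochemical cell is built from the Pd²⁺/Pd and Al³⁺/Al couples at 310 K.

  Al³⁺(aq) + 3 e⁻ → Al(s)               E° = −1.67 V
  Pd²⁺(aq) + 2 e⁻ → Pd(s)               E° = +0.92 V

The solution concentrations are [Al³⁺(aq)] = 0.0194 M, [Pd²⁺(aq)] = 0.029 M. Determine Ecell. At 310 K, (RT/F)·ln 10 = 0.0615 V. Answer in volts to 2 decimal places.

+2.58 V

The Pd²⁺/Pd couple has the more positive E°, so it is the cathode; Al³⁺/Al is the anode.
E°cell = +0.92 − (−1.67) = +2.59 V, with n = 6 electrons transferred.
The balanced reaction is 3 Pd²⁺(aq) + 2 Al(s) → 3 Pd(s) + 2 Al³⁺(aq), so Q = [Al³⁺(aq)]^2 / [Pd²⁺(aq)]^3 = 15.4 and log Q = 1.188.
Applying E = E° − (RT ln10/nF)·log Q gives +2.59 − (0.0615/6)(1.188) = +2.58 V.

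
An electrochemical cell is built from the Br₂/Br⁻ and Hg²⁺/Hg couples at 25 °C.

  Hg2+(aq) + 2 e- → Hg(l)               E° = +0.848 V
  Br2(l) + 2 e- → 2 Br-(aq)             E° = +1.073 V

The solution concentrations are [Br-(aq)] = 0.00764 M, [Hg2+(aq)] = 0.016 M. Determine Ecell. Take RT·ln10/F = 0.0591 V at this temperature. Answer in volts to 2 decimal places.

Since E°(Br₂/Br⁻) > E°(Hg²⁺/Hg), Br₂/Br⁻ serves as the cathode.
The standard potential is +1.073 − (+0.848) = +0.225 V and the balanced reaction transfers n = 2 electrons.
The balanced reaction is Br2(l) + Hg(l) → 2 Br-(aq) + Hg2+(aq), so Q = [Br-(aq)]^2·[Hg2+(aq)] = 9.34×10^−7 and log Q = −6.030.
E = E° − (0.0591/n)·log Q = +0.225 − (0.0591/2)(−6.030) = +0.40 V.

+0.40 V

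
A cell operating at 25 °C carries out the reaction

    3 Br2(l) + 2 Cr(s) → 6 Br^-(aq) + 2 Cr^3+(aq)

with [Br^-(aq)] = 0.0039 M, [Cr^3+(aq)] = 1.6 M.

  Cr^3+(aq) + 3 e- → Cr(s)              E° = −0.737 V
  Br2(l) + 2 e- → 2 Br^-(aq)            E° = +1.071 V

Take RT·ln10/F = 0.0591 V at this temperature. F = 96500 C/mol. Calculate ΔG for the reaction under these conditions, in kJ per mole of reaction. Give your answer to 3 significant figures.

−1130 kJ/mol

With Br₂/Br⁻ reduced at the cathode, E°cell = +1.071 − (−0.737) = +1.808 V and n = 6.
Here Q = [Br^-(aq)]^6·[Cr^3+(aq)]^2 = 9.01×10^−15 (log Q = −14.045), giving E = +1.808 − (0.0591/6)·(−14.045) = +1.9463 V.
Finally ΔG = −nFE = −(6)(96500 C/mol)(+1.9463 V) = −1130 kJ/mol.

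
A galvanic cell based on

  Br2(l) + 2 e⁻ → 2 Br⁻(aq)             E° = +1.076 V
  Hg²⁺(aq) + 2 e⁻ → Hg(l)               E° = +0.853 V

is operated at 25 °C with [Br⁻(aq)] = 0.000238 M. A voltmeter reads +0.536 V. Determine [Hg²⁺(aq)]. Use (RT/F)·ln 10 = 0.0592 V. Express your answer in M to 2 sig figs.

0.00047 M

Br₂/Br⁻ is the cathode (higher E°); E°cell = +1.076 − (+0.853) = +0.223 V with n = 2.
Since E = E° − (0.0592/n)·log Q, log Q = n(E° − E)/0.0592 = −10.574.
Balancing electrons gives Br2(l) + Hg(l) → 2 Br⁻(aq) + Hg²⁺(aq); thus Q = [Br⁻(aq)]^2·[Hg²⁺(aq)].
Substituting the known concentrations and solving, log [Hg²⁺(aq)] = −3.327 and [Hg²⁺(aq)] = 0.00047 M.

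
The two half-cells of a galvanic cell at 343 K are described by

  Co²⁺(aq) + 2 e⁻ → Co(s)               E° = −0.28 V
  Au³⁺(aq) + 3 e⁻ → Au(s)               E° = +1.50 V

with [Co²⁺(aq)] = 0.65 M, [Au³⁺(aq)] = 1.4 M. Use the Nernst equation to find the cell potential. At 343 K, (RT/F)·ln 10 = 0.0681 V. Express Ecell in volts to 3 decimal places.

+1.790 V

The Au³⁺/Au couple has the more positive E°, so it is the cathode; Co²⁺/Co is the anode.
E°cell = E°cat − E°an = +1.50 − (−0.28) = +1.78 V; n = 6.
Balancing gives 2 Au³⁺(aq) + 3 Co(s) → 2 Au(s) + 3 Co²⁺(aq); hence Q = [Co²⁺(aq)]^3 / [Au³⁺(aq)]^2 = 0.14 (log Q = −0.854).
By the Nernst equation, E = +1.78 − (0.0681/6)·(−0.854) = +1.790 V.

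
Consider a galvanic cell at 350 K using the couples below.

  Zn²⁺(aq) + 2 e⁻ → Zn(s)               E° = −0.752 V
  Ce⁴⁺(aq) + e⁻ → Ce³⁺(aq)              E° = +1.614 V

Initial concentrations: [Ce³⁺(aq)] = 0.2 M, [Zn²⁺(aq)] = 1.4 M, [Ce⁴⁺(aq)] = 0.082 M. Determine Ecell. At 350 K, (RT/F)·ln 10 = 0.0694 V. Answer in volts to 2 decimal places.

Since E°(Ce⁴⁺/Ce³⁺) > E°(Zn²⁺/Zn), Ce⁴⁺/Ce³⁺ serves as the cathode.
E°cell = E°cat − E°an = +1.614 − (−0.752) = +2.366 V; n = 2.
Balancing gives 2 Ce⁴⁺(aq) + Zn(s) → 2 Ce³⁺(aq) + Zn²⁺(aq); hence Q = ([Ce³⁺(aq)]^2·[Zn²⁺(aq)]) / [Ce⁴⁺(aq)]^2 = 8.33 (log Q = 0.921).
Applying E = E° − (RT ln10/nF)·log Q gives +2.366 − (0.0694/2)(0.921) = +2.33 V.

+2.33 V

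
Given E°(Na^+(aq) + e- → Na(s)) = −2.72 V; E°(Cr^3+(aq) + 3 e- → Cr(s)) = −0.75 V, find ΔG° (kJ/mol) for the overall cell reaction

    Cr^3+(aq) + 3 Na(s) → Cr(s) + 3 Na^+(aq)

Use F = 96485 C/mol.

−570 kJ/mol

In the reaction as written Cr^3+(aq) is reduced, so the Cr³⁺/Cr couple is the cathode and Na⁺/Na is the anode.
E°cell = −0.75 − (−2.72) = +1.97 V; balancing electrons gives n = 3.
ΔG° = −nFE°cell = −(3)(96485)(+1.97) J/mol = −570 kJ/mol.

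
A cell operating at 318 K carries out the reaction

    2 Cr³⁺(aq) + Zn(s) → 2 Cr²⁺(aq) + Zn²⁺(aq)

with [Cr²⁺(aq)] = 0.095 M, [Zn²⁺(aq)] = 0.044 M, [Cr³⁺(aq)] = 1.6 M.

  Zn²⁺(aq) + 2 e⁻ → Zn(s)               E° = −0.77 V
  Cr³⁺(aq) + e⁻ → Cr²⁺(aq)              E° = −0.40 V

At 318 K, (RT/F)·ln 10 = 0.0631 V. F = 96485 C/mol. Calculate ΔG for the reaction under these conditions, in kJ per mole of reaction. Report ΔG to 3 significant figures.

The standard cell potential is −0.40 − (−0.77) = +0.37 V, with n = 2 electrons in the balanced equation.
The reaction quotient is ([Cr²⁺(aq)]^2·[Zn²⁺(aq)]) / [Cr³⁺(aq)]^2 = 0.000155; by Nernst, E = +0.37 − (0.0631/2)(−3.809) = +0.4902 V.
Finally ΔG = −nFE = −(2)(96485 C/mol)(+0.4902 V) = −94.6 kJ/mol.

−94.6 kJ/mol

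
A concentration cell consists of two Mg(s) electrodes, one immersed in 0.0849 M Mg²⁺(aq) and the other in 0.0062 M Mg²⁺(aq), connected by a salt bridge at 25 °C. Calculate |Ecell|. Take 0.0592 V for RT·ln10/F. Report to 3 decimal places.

0.034 V

For a concentration cell E°cell = 0, since both electrodes use the same couple.
The compartment with the higher Mg²⁺(aq) concentration (0.0849 M) acts as the cathode; ions are reduced there and produced at the dilute (0.0062 M) anode.
With n = 2, Ecell = −(0.0592/2)·log([dilute]/[conc]) = −(0.0592/2)·log(0.0062/0.0849) = +0.034 V.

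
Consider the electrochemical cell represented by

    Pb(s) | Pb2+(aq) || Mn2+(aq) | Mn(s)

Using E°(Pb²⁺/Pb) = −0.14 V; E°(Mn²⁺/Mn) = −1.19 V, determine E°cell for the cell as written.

−1.05 V

By convention the left-hand electrode in cell notation is the anode (oxidation) and the right-hand electrode is the cathode (reduction).
E°cell = E°(right) − E°(left) = −1.19 − (−0.14) = −1.05 V.
The negative sign shows that, as written, the cell would require an external voltage to drive the reaction.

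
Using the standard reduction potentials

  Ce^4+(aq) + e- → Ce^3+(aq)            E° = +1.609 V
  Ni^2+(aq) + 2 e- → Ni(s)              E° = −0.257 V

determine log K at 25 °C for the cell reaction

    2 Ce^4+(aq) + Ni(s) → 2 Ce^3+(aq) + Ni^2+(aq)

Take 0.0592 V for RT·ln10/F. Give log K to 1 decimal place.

The Ce⁴⁺/Ce³⁺ couple is reduced (cathode); E°cell = +1.609 − (−0.257) = +1.866 V with n = 2.
At equilibrium E = 0, so log K = nE°cell / 0.0592 = (2)(+1.866) / 0.0592 = 63.0.

log K = 63.0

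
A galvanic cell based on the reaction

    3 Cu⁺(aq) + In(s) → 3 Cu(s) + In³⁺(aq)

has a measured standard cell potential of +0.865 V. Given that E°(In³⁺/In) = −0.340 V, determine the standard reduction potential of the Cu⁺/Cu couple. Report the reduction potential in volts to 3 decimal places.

+0.525 V

In the reaction as written the Cu⁺/Cu couple is reduced (cathode) and In³⁺/In is oxidized (anode), so E°cell = E°(Cu⁺/Cu) − E°(In³⁺/In).
E°(Cu⁺/Cu) = E°cell + E°(anode) = +0.865 + (−0.340) = +0.525 V.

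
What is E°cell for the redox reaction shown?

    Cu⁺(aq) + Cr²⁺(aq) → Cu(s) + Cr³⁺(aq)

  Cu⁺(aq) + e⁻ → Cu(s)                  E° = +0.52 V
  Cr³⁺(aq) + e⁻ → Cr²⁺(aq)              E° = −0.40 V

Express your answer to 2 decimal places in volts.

Cu⁺(aq) gains electrons, so the Cu⁺/Cu couple is the cathode; the Cr³⁺/Cr²⁺ couple is the anode.
E°cell = E°(cathode) − E°(anode) = +0.52 − (−0.40) = +0.92 V.

+0.92 V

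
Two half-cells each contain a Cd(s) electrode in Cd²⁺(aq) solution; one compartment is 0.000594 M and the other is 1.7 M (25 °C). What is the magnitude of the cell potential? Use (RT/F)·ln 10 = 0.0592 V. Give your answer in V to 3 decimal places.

For a concentration cell E°cell = 0, since both electrodes use the same couple.
The compartment with the higher Cd²⁺(aq) concentration (1.7 M) acts as the cathode; ions are reduced there and produced at the dilute (0.000594 M) anode.
With n = 2, Ecell = −(0.0592/2)·log([dilute]/[conc]) = −(0.0592/2)·log(0.000594/1.7) = +0.102 V.

0.102 V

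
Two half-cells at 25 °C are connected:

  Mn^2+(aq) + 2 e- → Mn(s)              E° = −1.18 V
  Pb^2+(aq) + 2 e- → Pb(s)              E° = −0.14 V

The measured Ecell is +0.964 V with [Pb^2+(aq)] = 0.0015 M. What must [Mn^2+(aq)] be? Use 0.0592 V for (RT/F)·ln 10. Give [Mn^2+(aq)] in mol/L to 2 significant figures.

0.55 M

The Pb²⁺/Pb couple has the larger reduction potential, so it is the cathode: E°cell = −0.14 − (−1.18) = +1.04 V and n = 2.
Rearranging E = E° − (0.0592/n)·log Q gives log Q = 2(+1.04 − (+0.964))/0.0592 = 2.568.
The balanced reaction is Pb^2+(aq) + Mn(s) → Pb(s) + Mn^2+(aq), so Q = [Mn^2+(aq)] / [Pb^2+(aq)].
Substituting the known concentrations and solving, log [Mn^2+(aq)] = −0.256 and [Mn^2+(aq)] = 0.55 M.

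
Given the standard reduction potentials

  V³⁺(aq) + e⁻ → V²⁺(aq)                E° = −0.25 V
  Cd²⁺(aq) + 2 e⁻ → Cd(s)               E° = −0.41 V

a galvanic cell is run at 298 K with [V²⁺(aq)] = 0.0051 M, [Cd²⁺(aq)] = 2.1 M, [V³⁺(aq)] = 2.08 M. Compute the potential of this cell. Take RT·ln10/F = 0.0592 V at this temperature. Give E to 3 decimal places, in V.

The V³⁺/V²⁺ couple has the more positive E°, so it is the cathode; Cd²⁺/Cd is the anode.
The standard potential is −0.25 − (−0.41) = +0.16 V and the balanced reaction transfers n = 2 electrons.
For the overall reaction 2 V³⁺(aq) + Cd(s) → 2 V²⁺(aq) + Cd²⁺(aq), Q = ([V²⁺(aq)]^2·[Cd²⁺(aq)]) / [V³⁺(aq)]^2 = 1.26×10^−5, giving log Q = −4.899.
E = E° − (0.0592/n)·log Q = +0.16 − (0.0592/2)(−4.899) = +0.305 V.

+0.305 V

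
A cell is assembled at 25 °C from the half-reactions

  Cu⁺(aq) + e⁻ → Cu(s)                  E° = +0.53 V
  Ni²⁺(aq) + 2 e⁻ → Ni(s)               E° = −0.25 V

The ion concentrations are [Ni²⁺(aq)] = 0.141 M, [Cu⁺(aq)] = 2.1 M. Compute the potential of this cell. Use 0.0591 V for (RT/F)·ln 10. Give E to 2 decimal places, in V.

The Cu⁺/Cu couple has the more positive E°, so it is the cathode; Ni²⁺/Ni is the anode.
E°cell = +0.53 − (−0.25) = +0.78 V, with n = 2 electrons transferred.
For the overall reaction 2 Cu⁺(aq) + Ni(s) → 2 Cu(s) + Ni²⁺(aq), Q = [Ni²⁺(aq)] / [Cu⁺(aq)]^2 = 0.032, giving log Q = −1.495.
Applying E = E° − (RT ln10/nF)·log Q gives +0.78 − (0.0591/2)(−1.495) = +0.82 V.

+0.82 V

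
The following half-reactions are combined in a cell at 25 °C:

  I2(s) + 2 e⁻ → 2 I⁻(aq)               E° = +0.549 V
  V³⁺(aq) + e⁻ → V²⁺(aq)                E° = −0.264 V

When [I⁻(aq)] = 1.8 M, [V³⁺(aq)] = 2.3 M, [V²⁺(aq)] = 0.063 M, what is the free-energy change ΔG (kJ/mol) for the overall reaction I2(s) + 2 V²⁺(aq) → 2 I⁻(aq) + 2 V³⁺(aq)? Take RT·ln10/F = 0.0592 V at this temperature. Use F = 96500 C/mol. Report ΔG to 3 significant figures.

−136 kJ/mol

E°cell = +0.549 − (−0.264) = +0.813 V; the balanced reaction transfers n = 2 electrons.
Q = ([I⁻(aq)]^2·[V³⁺(aq)]^2) / [V²⁺(aq)]^2 = 4.32×10^3, so log Q = 3.635 and E = +0.813 − (0.0592/2)(3.635) = +0.7054 V.
ΔG = −nFE = −(2)(96500)(+0.7054) J/mol = −136 kJ/mol.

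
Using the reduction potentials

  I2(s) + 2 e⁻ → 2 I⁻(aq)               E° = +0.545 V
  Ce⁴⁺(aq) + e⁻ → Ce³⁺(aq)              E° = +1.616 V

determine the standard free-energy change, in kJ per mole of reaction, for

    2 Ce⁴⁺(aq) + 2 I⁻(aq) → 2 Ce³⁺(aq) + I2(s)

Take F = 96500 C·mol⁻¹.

In the reaction as written Ce⁴⁺(aq) is reduced, so the Ce⁴⁺/Ce³⁺ couple is the cathode and I₂/I⁻ is the anode.
E°cell = +1.616 − (+0.545) = +1.071 V; balancing electrons gives n = 2.
ΔG° = −nFE°cell = −(2)(96500)(+1.071) J/mol = −207 kJ/mol.

−207 kJ/mol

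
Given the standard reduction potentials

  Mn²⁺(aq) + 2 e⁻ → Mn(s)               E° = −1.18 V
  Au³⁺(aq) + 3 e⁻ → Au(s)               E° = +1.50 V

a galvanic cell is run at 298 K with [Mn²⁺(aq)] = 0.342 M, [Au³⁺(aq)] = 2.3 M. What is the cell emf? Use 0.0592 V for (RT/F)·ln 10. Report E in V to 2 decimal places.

+2.70 V

The Au³⁺/Au couple has the more positive E°, so it is the cathode; Mn²⁺/Mn is the anode.
E°cell = E°cat − E°an = +1.50 − (−1.18) = +2.68 V; n = 6.
The balanced reaction is 2 Au³⁺(aq) + 3 Mn(s) → 2 Au(s) + 3 Mn²⁺(aq), so Q = [Mn²⁺(aq)]^3 / [Au³⁺(aq)]^2 = 0.00756 and log Q = −2.121.
By the Nernst equation, E = +2.68 − (0.0592/6)·(−2.121) = +2.70 V.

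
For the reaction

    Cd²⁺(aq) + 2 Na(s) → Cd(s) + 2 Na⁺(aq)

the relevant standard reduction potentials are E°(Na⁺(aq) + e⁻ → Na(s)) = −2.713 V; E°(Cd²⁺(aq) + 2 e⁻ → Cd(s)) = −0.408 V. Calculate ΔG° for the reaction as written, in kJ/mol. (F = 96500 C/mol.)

In the reaction as written Cd²⁺(aq) is reduced, so the Cd²⁺/Cd couple is the cathode and Na⁺/Na is the anode.
E°cell = −0.408 − (−2.713) = +2.305 V; balancing electrons gives n = 2.
ΔG° = −nFE°cell = −(2)(96500)(+2.305) J/mol = −445 kJ/mol.

−445 kJ/mol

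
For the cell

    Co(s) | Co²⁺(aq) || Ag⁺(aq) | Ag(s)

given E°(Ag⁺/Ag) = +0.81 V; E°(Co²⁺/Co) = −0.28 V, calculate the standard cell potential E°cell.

By convention the left-hand electrode in cell notation is the anode (oxidation) and the right-hand electrode is the cathode (reduction).
E°cell = E°(right) − E°(left) = +0.81 − (−0.28) = +1.09 V.

+1.09 V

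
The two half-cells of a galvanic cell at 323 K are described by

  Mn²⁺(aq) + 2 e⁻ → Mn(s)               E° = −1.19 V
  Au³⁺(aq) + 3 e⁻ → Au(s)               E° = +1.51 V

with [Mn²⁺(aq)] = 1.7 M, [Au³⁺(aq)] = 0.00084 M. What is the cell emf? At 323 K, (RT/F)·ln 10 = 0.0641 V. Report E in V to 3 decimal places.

Au³⁺/Au is reduced (cathode, E° = +1.51 V) and Mn²⁺/Mn is oxidized (anode).
E°cell = E°cat − E°an = +1.51 − (−1.19) = +2.70 V; n = 6.
The balanced reaction is 2 Au³⁺(aq) + 3 Mn(s) → 2 Au(s) + 3 Mn²⁺(aq), so Q = [Mn²⁺(aq)]^3 / [Au³⁺(aq)]^2 = 6.96×10^6 and log Q = 6.843.
By the Nernst equation, E = +2.70 − (0.0641/6)·(6.843) = +2.627 V.

+2.627 V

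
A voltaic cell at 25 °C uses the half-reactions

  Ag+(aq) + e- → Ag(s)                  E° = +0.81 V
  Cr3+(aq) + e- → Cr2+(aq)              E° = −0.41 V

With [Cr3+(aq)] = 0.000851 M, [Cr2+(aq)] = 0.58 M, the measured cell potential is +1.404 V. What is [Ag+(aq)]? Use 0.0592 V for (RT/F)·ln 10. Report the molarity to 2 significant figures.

1.9 M

With Ag⁺/Ag at the cathode and Cr³⁺/Cr²⁺ at the anode, E°cell = +0.81 − (−0.41) = +1.22 V (n = 1).
Since E = E° − (0.0592/n)·log Q, log Q = n(E° − E)/0.0592 = −3.108.
For Ag+(aq) + Cr2+(aq) → Ag(s) + Cr3+(aq), the reaction quotient is Q = [Cr3+(aq)] / ([Ag+(aq)]·[Cr2+(aq)]).
Solving for the unknown gives log [Ag+(aq)] = 0.275, so [Ag+(aq)] ≈ 1.9 M.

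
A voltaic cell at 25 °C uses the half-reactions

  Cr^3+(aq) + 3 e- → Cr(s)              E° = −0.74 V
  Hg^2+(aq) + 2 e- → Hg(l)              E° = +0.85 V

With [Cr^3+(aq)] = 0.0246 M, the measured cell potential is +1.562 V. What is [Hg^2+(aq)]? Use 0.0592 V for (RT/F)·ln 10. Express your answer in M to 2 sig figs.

0.0096 M

Hg²⁺/Hg is the cathode (higher E°); E°cell = +0.85 − (−0.74) = +1.59 V with n = 6.
Rearranging E = E° − (0.0592/n)·log Q gives log Q = 6(+1.59 − (+1.562))/0.0592 = 2.838.
The balanced reaction is 3 Hg^2+(aq) + 2 Cr(s) → 3 Hg(l) + 2 Cr^3+(aq), so Q = [Cr^3+(aq)]^2 / [Hg^2+(aq)]^3.
Substituting the known concentrations and solving, log [Hg^2+(aq)] = −2.019 and [Hg^2+(aq)] = 0.0096 M.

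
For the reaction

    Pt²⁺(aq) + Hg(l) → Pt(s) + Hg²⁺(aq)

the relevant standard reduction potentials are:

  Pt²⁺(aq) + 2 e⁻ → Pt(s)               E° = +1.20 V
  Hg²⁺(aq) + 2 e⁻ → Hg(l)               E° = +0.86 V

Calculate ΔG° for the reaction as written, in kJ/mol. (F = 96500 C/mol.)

−65.6 kJ/mol

In the reaction as written Pt²⁺(aq) is reduced, so the Pt²⁺/Pt couple is the cathode and Hg²⁺/Hg is the anode.
E°cell = +1.20 − (+0.86) = +0.34 V; balancing electrons gives n = 2.
ΔG° = −nFE°cell = −(2)(96500)(+0.34) J/mol = −65.6 kJ/mol.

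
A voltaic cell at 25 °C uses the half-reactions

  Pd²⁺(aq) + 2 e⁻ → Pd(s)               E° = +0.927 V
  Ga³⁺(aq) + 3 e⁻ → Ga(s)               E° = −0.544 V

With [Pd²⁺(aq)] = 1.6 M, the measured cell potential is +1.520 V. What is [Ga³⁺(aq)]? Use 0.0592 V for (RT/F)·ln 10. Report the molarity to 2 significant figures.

0.0067 M

With Pd²⁺/Pd at the cathode and Ga³⁺/Ga at the anode, E°cell = +0.927 − (−0.544) = +1.471 V (n = 6).
Rearranging E = E° − (0.0592/n)·log Q gives log Q = 6(+1.471 − (+1.520))/0.0592 = −4.966.
The balanced reaction is 3 Pd²⁺(aq) + 2 Ga(s) → 3 Pd(s) + 2 Ga³⁺(aq), so Q = [Ga³⁺(aq)]^2 / [Pd²⁺(aq)]^3.
Solving for the unknown gives log [Ga³⁺(aq)] = −2.177, so [Ga³⁺(aq)] ≈ 0.0067 M.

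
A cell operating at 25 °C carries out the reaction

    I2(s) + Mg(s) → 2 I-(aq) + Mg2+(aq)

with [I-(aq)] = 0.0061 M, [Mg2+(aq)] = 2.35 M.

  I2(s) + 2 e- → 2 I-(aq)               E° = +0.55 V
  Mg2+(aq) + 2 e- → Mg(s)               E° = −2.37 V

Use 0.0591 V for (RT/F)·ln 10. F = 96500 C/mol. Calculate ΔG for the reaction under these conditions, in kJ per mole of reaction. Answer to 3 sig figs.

The standard cell potential is +0.55 − (−2.37) = +2.92 V, with n = 2 electrons in the balanced equation.
The reaction quotient is [I-(aq)]^2·[Mg2+(aq)] = 8.74×10^−5; by Nernst, E = +2.92 − (0.0591/2)(−4.058) = +3.0399 V.
Then ΔG = −nFE = −2 × 96500 × +3.0399 J/mol = −587 kJ/mol.

−587 kJ/mol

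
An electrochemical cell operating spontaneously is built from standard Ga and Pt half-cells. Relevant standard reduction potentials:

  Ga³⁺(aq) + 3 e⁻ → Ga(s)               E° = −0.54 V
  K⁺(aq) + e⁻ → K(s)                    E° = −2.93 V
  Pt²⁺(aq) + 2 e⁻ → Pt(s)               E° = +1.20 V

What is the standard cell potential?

The Pt²⁺/Pt couple has the higher E°, so Pt ion is reduced (cathode) and Ga is oxidized (anode).
E°cell = E°(cathode) − E°(anode) = +1.20 − (−0.54) = +1.74 V.

+1.74 V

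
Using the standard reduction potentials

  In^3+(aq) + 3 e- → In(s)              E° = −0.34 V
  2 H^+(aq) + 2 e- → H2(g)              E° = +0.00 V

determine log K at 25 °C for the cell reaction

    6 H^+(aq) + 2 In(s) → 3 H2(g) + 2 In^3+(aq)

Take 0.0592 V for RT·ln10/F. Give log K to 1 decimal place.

The 2H⁺/H₂ couple is reduced (cathode); E°cell = +0.00 − (−0.34) = +0.34 V with n = 6.
At equilibrium E = 0, so log K = nE°cell / 0.0592 = (6)(+0.34) / 0.0592 = 34.5.

log K = 34.5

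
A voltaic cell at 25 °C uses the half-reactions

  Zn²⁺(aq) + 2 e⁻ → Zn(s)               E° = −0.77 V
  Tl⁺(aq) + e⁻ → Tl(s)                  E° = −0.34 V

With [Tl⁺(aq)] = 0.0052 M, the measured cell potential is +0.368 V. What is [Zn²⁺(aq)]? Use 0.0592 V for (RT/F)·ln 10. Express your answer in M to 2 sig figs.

With Tl⁺/Tl at the cathode and Zn²⁺/Zn at the anode, E°cell = −0.34 − (−0.77) = +0.43 V (n = 2).
Since E = E° − (0.0592/n)·log Q, log Q = n(E° − E)/0.0592 = 2.095.
For 2 Tl⁺(aq) + Zn(s) → 2 Tl(s) + Zn²⁺(aq), the reaction quotient is Q = [Zn²⁺(aq)] / [Tl⁺(aq)]^2.
Substituting the known concentrations and solving, log [Zn²⁺(aq)] = −2.473 and [Zn²⁺(aq)] = 0.0034 M.

0.0034 M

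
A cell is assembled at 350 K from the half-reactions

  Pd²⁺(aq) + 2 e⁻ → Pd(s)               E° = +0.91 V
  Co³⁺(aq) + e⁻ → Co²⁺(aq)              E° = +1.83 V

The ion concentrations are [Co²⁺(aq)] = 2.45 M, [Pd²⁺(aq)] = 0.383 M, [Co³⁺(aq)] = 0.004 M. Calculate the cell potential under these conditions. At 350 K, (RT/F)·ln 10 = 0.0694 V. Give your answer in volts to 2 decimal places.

+0.74 V

Since E°(Co³⁺/Co²⁺) > E°(Pd²⁺/Pd), Co³⁺/Co²⁺ serves as the cathode.
The standard potential is +1.83 − (+0.91) = +0.92 V and the balanced reaction transfers n = 2 electrons.
The balanced reaction is 2 Co³⁺(aq) + Pd(s) → 2 Co²⁺(aq) + Pd²⁺(aq), so Q = ([Co²⁺(aq)]^2·[Pd²⁺(aq)]) / [Co³⁺(aq)]^2 = 1.44×10^5 and log Q = 5.157.
By the Nernst equation, E = +0.92 − (0.0694/2)·(5.157) = +0.74 V.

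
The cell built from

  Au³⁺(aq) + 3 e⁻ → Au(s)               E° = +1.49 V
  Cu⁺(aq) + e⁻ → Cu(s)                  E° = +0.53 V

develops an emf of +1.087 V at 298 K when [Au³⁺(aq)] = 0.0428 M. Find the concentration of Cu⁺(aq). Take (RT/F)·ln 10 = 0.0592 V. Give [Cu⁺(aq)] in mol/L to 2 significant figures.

The Au³⁺/Au couple has the larger reduction potential, so it is the cathode: E°cell = +1.49 − (+0.53) = +0.96 V and n = 3.
Rearranging E = E° − (0.0592/n)·log Q gives log Q = 3(+0.96 − (+1.087))/0.0592 = −6.436.
For Au³⁺(aq) + 3 Cu(s) → Au(s) + 3 Cu⁺(aq), the reaction quotient is Q = [Cu⁺(aq)]^3 / [Au³⁺(aq)].
Solving for the unknown gives log [Cu⁺(aq)] = −2.602, so [Cu⁺(aq)] ≈ 0.0025 M.

0.0025 M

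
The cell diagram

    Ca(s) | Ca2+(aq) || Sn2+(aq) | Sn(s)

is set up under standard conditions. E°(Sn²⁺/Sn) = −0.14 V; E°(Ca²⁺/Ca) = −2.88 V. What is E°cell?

+2.74 V

By convention the left-hand electrode in cell notation is the anode (oxidation) and the right-hand electrode is the cathode (reduction).
E°cell = E°(right) − E°(left) = −0.14 − (−2.88) = +2.74 V.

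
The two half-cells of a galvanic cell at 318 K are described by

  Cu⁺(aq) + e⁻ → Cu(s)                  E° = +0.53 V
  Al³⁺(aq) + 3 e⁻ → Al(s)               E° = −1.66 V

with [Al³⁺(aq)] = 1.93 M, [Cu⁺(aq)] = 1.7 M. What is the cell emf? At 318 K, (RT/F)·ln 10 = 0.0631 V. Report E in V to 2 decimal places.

+2.20 V

Cu⁺/Cu is reduced (cathode, E° = +0.53 V) and Al³⁺/Al is oxidized (anode).
E°cell = +0.53 − (−1.66) = +2.19 V, with n = 3 electrons transferred.
The balanced reaction is 3 Cu⁺(aq) + Al(s) → 3 Cu(s) + Al³⁺(aq), so Q = [Al³⁺(aq)] / [Cu⁺(aq)]^3 = 0.393 and log Q = −0.406.
Applying E = E° − (RT ln10/nF)·log Q gives +2.19 − (0.0631/3)(−0.406) = +2.20 V.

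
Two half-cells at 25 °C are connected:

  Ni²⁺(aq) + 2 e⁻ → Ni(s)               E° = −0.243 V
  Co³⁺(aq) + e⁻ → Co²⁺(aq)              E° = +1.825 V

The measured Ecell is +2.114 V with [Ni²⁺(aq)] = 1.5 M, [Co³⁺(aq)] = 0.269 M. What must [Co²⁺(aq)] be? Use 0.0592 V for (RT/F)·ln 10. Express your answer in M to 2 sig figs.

0.037 M

With Co³⁺/Co²⁺ at the cathode and Ni²⁺/Ni at the anode, E°cell = +1.825 − (−0.243) = +2.068 V (n = 2).
Since E = E° − (0.0592/n)·log Q, log Q = n(E° − E)/0.0592 = −1.554.
The balanced reaction is 2 Co³⁺(aq) + Ni(s) → 2 Co²⁺(aq) + Ni²⁺(aq), so Q = ([Co²⁺(aq)]^2·[Ni²⁺(aq)]) / [Co³⁺(aq)]^2.
Substituting the known concentrations and solving, log [Co²⁺(aq)] = −1.435 and [Co²⁺(aq)] = 0.037 M.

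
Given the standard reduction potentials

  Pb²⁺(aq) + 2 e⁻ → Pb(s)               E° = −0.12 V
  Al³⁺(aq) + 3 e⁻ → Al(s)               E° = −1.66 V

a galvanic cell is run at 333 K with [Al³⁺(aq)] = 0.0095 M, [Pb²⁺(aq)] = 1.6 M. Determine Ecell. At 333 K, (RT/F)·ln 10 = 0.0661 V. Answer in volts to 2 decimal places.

+1.59 V

Since E°(Pb²⁺/Pb) > E°(Al³⁺/Al), Pb²⁺/Pb serves as the cathode.
E°cell = −0.12 − (−1.66) = +1.54 V, with n = 6 electrons transferred.
For the overall reaction 3 Pb²⁺(aq) + 2 Al(s) → 3 Pb(s) + 2 Al³⁺(aq), Q = [Al³⁺(aq)]^2 / [Pb²⁺(aq)]^3 = 2.2×10^−5, giving log Q = −4.657.
E = E° − (0.0661/n)·log Q = +1.54 − (0.0661/6)(−4.657) = +1.59 V.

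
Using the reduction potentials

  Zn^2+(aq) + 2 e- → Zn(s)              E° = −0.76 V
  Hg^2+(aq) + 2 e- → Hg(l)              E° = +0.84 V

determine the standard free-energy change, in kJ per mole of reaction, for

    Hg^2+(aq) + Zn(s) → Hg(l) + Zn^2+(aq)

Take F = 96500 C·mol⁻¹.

In the reaction as written Hg^2+(aq) is reduced, so the Hg²⁺/Hg couple is the cathode and Zn²⁺/Zn is the anode.
E°cell = +0.84 − (−0.76) = +1.60 V; balancing electrons gives n = 2.
ΔG° = −nFE°cell = −(2)(96500)(+1.60) J/mol = −309 kJ/mol.

−309 kJ/mol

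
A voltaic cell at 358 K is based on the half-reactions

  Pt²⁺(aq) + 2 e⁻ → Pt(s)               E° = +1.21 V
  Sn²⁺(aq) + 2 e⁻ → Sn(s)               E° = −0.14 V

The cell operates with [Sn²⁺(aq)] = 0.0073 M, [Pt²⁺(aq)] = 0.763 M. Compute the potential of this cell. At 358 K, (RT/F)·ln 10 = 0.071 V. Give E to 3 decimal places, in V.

+1.422 V

The Pt²⁺/Pt couple has the more positive E°, so it is the cathode; Sn²⁺/Sn is the anode.
The standard potential is +1.21 − (−0.14) = +1.35 V and the balanced reaction transfers n = 2 electrons.
The balanced reaction is Pt²⁺(aq) + Sn(s) → Pt(s) + Sn²⁺(aq), so Q = [Sn²⁺(aq)] / [Pt²⁺(aq)] = 0.00957 and log Q = −2.019.
By the Nernst equation, E = +1.35 − (0.071/2)·(−2.019) = +1.422 V.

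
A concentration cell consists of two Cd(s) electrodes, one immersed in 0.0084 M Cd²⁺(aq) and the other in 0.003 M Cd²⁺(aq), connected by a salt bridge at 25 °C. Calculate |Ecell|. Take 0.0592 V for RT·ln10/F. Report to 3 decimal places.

0.013 V

For a concentration cell E°cell = 0, since both electrodes use the same couple.
The compartment with the higher Cd²⁺(aq) concentration (0.0084 M) acts as the cathode; ions are reduced there and produced at the dilute (0.003 M) anode.
With n = 2, Ecell = −(0.0592/2)·log([dilute]/[conc]) = −(0.0592/2)·log(0.003/0.0084) = +0.013 V.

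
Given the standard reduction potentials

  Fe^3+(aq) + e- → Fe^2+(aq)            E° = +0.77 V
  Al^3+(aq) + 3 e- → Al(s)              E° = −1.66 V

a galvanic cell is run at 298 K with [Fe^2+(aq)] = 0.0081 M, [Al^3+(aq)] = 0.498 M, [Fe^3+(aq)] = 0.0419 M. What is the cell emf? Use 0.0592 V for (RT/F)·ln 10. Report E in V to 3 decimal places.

Since E°(Fe³⁺/Fe²⁺) > E°(Al³⁺/Al), Fe³⁺/Fe²⁺ serves as the cathode.
E°cell = +0.77 − (−1.66) = +2.43 V, with n = 3 electrons transferred.
For the overall reaction 3 Fe^3+(aq) + Al(s) → 3 Fe^2+(aq) + Al^3+(aq), Q = ([Fe^2+(aq)]^3·[Al^3+(aq)]) / [Fe^3+(aq)]^3 = 0.0036, giving log Q = −2.444.
Applying E = E° − (RT ln10/nF)·log Q gives +2.43 − (0.0592/3)(−2.444) = +2.478 V.

+2.478 V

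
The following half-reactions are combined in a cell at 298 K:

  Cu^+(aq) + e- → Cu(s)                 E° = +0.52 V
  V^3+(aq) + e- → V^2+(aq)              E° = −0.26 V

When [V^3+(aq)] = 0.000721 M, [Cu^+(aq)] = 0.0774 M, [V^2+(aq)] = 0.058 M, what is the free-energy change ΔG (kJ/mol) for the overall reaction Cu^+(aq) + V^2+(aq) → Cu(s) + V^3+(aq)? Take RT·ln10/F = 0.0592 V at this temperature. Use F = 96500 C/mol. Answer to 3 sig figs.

The standard cell potential is +0.52 − (−0.26) = +0.78 V, with n = 1 electron in the balanced equation.
Here Q = [V^3+(aq)] / ([Cu^+(aq)]·[V^2+(aq)]) = 0.161 (log Q = −0.794), giving E = +0.78 − (0.0592/1)·(−0.794) = +0.8270 V.
ΔG = −nFE = −(1)(96500)(+0.8270) J/mol = −79.8 kJ/mol.

−79.8 kJ/mol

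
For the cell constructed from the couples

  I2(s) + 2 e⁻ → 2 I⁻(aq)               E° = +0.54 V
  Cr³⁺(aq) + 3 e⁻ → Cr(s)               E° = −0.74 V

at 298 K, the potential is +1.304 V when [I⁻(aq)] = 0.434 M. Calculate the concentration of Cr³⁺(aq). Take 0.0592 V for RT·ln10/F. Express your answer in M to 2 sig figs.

0.74 M

I₂/I⁻ is the cathode (higher E°); E°cell = +0.54 − (−0.74) = +1.28 V with n = 6.
Rearranging E = E° − (0.0592/n)·log Q gives log Q = 6(+1.28 − (+1.304))/0.0592 = −2.432.
Balancing electrons gives 3 I2(s) + 2 Cr(s) → 6 I⁻(aq) + 2 Cr³⁺(aq); thus Q = [I⁻(aq)]^6·[Cr³⁺(aq)]^2.
Solving for the unknown gives log [Cr³⁺(aq)] = −0.128, so [Cr³⁺(aq)] ≈ 0.74 M.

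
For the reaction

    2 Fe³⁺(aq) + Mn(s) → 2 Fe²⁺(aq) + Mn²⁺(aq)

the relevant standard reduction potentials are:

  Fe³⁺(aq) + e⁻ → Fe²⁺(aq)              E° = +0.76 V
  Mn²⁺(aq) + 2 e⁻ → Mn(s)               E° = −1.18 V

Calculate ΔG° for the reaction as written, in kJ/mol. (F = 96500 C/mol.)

In the reaction as written Fe³⁺(aq) is reduced, so the Fe³⁺/Fe²⁺ couple is the cathode and Mn²⁺/Mn is the anode.
E°cell = +0.76 − (−1.18) = +1.94 V; balancing electrons gives n = 2.
ΔG° = −nFE°cell = −(2)(96500)(+1.94) J/mol = −374 kJ/mol.

−374 kJ/mol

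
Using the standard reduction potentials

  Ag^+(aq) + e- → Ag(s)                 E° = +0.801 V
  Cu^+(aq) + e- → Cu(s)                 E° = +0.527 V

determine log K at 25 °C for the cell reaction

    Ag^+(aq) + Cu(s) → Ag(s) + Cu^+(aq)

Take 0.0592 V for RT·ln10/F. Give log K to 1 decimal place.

The Ag⁺/Ag couple is reduced (cathode); E°cell = +0.801 − (+0.527) = +0.274 V with n = 1.
At equilibrium E = 0, so log K = nE°cell / 0.0592 = (1)(+0.274) / 0.0592 = 4.6.

log K = 4.6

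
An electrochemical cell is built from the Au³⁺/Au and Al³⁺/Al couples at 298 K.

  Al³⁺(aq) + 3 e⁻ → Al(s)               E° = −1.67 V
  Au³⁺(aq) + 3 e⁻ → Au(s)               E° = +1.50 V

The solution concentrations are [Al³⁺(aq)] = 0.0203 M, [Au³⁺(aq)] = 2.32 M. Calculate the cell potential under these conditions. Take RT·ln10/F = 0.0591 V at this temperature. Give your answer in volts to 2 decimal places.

Au³⁺/Au is reduced (cathode, E° = +1.50 V) and Al³⁺/Al is oxidized (anode).
E°cell = E°cat − E°an = +1.50 − (−1.67) = +3.17 V; n = 3.
The balanced reaction is Au³⁺(aq) + Al(s) → Au(s) + Al³⁺(aq), so Q = [Al³⁺(aq)] / [Au³⁺(aq)] = 0.00875 and log Q = −2.058.
Applying E = E° − (RT ln10/nF)·log Q gives +3.17 − (0.0591/3)(−2.058) = +3.21 V.

+3.21 V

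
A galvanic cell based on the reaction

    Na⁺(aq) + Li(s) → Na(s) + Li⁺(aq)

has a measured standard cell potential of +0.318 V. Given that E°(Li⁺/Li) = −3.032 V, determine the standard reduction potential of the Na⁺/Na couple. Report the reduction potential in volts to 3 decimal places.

−2.714 V

In the reaction as written the Na⁺/Na couple is reduced (cathode) and Li⁺/Li is oxidized (anode), so E°cell = E°(Na⁺/Na) − E°(Li⁺/Li).
E°(Na⁺/Na) = E°cell + E°(anode) = +0.318 + (−3.032) = −2.714 V.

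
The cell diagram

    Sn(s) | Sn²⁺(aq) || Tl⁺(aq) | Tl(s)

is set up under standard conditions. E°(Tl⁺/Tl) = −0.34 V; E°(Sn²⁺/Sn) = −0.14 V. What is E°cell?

By convention the left-hand electrode in cell notation is the anode (oxidation) and the right-hand electrode is the cathode (reduction).
E°cell = E°(right) − E°(left) = −0.34 − (−0.14) = −0.20 V.
The negative sign shows that, as written, the cell would require an external voltage to drive the reaction.

−0.20 V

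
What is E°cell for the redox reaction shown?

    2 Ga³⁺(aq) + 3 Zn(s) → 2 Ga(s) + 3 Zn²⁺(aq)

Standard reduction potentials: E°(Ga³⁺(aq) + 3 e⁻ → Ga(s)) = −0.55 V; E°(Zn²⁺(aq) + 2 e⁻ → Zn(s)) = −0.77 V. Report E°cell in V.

In the reaction as written, Ga³⁺(aq) is reduced (cathode) and Zn²⁺(aq) is produced by oxidation at the anode.
E°cell = E°(cathode) − E°(anode) = −0.55 − (−0.77) = +0.22 V.
The positive value indicates the reaction is spontaneous as written.

+0.22 V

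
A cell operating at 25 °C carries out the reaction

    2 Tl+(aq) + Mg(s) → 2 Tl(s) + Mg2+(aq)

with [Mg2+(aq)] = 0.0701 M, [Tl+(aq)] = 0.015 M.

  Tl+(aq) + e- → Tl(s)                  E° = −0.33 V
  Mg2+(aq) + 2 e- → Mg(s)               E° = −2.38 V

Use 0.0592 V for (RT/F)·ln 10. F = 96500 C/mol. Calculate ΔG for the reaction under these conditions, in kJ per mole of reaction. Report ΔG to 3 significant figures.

E°cell = −0.33 − (−2.38) = +2.05 V; the balanced reaction transfers n = 2 electrons.
Here Q = [Mg2+(aq)] / [Tl+(aq)]^2 = 312 (log Q = 2.494), giving E = +2.05 − (0.0592/2)·(2.494) = +1.9762 V.
ΔG = −nFE = −(2)(96500)(+1.9762) J/mol = −381 kJ/mol.

−381 kJ/mol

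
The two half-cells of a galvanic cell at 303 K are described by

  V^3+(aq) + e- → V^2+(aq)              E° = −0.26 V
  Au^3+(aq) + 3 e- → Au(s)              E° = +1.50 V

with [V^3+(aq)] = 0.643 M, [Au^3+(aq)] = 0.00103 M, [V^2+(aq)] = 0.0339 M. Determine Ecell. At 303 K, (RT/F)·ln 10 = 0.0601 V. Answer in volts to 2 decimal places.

+1.62 V

The Au³⁺/Au couple has the more positive E°, so it is the cathode; V³⁺/V²⁺ is the anode.
The standard potential is +1.50 − (−0.26) = +1.76 V and the balanced reaction transfers n = 3 electrons.
Balancing gives Au^3+(aq) + 3 V^2+(aq) → Au(s) + 3 V^3+(aq); hence Q = [V^3+(aq)]^3 / ([Au^3+(aq)]·[V^2+(aq)]^3) = 6.63×10^6 (log Q = 6.821).
E = E° − (0.0601/n)·log Q = +1.76 − (0.0601/3)(6.821) = +1.62 V.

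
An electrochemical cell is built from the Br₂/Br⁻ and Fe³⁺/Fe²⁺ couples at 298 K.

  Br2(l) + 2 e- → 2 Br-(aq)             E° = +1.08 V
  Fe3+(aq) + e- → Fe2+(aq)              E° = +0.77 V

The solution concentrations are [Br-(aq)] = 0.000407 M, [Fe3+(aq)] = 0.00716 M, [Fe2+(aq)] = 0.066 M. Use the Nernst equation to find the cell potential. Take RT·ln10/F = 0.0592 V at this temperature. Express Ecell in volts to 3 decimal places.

Since E°(Br₂/Br⁻) > E°(Fe³⁺/Fe²⁺), Br₂/Br⁻ serves as the cathode.
E°cell = +1.08 − (+0.77) = +0.31 V, with n = 2 electrons transferred.
For the overall reaction Br2(l) + 2 Fe2+(aq) → 2 Br-(aq) + 2 Fe3+(aq), Q = ([Br-(aq)]^2·[Fe3+(aq)]^2) / [Fe2+(aq)]^2 = 1.95×10^−9, giving log Q = −8.710.
By the Nernst equation, E = +0.31 − (0.0592/2)·(−8.710) = +0.568 V.

+0.568 V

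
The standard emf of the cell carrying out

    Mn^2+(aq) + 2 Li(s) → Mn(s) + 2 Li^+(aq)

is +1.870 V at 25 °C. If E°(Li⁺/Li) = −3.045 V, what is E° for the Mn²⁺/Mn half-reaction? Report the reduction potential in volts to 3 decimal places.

−1.175 V

In the reaction as written the Mn²⁺/Mn couple is reduced (cathode) and Li⁺/Li is oxidized (anode), so E°cell = E°(Mn²⁺/Mn) − E°(Li⁺/Li).
E°(Mn²⁺/Mn) = E°cell + E°(anode) = +1.870 + (−3.045) = −1.175 V.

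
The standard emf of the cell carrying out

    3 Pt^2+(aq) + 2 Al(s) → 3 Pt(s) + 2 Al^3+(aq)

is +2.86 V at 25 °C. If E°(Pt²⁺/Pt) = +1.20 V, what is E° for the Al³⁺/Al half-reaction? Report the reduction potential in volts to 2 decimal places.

In the reaction as written the Pt²⁺/Pt couple is reduced (cathode) and Al³⁺/Al is oxidized (anode), so E°cell = E°(Pt²⁺/Pt) − E°(Al³⁺/Al).
E°(Al³⁺/Al) = E°(cathode) − E°cell = +1.20 − (+2.86) = −1.66 V.

−1.66 V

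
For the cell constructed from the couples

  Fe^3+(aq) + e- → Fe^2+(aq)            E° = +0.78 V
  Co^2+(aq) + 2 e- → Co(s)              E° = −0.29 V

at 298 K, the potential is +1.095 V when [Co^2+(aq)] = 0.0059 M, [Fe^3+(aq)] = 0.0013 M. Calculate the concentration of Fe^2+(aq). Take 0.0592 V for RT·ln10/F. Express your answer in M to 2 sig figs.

0.0064 M

With Fe³⁺/Fe²⁺ at the cathode and Co²⁺/Co at the anode, E°cell = +0.78 − (−0.29) = +1.07 V (n = 2).
Since E = E° − (0.0592/n)·log Q, log Q = n(E° − E)/0.0592 = −0.845.
For 2 Fe^3+(aq) + Co(s) → 2 Fe^2+(aq) + Co^2+(aq), the reaction quotient is Q = ([Fe^2+(aq)]^2·[Co^2+(aq)]) / [Fe^3+(aq)]^2.
Isolating [Fe^2+(aq)] in Q = 10^{−0.845} yields log [Fe^2+(aq)] = −2.194, i.e. 0.0064 M.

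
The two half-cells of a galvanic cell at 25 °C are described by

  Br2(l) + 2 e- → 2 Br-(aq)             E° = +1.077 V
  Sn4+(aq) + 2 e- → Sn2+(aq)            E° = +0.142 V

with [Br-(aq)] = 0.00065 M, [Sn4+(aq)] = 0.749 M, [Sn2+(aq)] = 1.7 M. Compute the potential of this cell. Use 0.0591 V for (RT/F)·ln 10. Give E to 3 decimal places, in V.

+1.134 V

Br₂/Br⁻ is reduced (cathode, E° = +1.077 V) and Sn⁴⁺/Sn²⁺ is oxidized (anode).
E°cell = E°cat − E°an = +1.077 − (+0.142) = +0.935 V; n = 2.
The balanced reaction is Br2(l) + Sn2+(aq) → 2 Br-(aq) + Sn4+(aq), so Q = ([Br-(aq)]^2·[Sn4+(aq)]) / [Sn2+(aq)] = 1.86×10^−7 and log Q = −6.730.
By the Nernst equation, E = +0.935 − (0.0591/2)·(−6.730) = +1.134 V.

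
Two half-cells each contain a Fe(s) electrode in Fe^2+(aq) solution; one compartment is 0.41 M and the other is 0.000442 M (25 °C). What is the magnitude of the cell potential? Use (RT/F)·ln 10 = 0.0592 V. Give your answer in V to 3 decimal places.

0.088 V

For a concentration cell E°cell = 0, since both electrodes use the same couple.
The compartment with the higher Fe^2+(aq) concentration (0.41 M) acts as the cathode; ions are reduced there and produced at the dilute (0.000442 M) anode.
With n = 2, Ecell = −(0.0592/2)·log([dilute]/[conc]) = −(0.0592/2)·log(0.000442/0.41) = +0.088 V.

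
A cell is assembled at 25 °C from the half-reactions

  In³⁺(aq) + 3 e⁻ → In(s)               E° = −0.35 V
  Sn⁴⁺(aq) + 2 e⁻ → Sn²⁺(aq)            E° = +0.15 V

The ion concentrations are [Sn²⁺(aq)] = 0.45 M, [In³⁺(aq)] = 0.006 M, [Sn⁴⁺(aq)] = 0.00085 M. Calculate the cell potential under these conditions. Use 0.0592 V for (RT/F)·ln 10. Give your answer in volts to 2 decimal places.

+0.46 V

Since E°(Sn⁴⁺/Sn²⁺) > E°(In³⁺/In), Sn⁴⁺/Sn²⁺ serves as the cathode.
E°cell = E°cat − E°an = +0.15 − (−0.35) = +0.50 V; n = 6.
The balanced reaction is 3 Sn⁴⁺(aq) + 2 In(s) → 3 Sn²⁺(aq) + 2 In³⁺(aq), so Q = ([Sn²⁺(aq)]^3·[In³⁺(aq)]^2) / [Sn⁴⁺(aq)]^3 = 5.34×10^3 and log Q = 3.728.
Applying E = E° − (RT ln10/nF)·log Q gives +0.50 − (0.0592/6)(3.728) = +0.46 V.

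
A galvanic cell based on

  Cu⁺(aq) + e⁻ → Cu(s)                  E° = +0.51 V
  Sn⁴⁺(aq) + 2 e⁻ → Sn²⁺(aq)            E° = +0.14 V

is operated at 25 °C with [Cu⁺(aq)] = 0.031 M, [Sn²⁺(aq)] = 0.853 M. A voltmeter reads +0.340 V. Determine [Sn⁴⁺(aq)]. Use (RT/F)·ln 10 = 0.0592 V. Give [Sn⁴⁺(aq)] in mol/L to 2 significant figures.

0.0085 M

With Cu⁺/Cu at the cathode and Sn⁴⁺/Sn²⁺ at the anode, E°cell = +0.51 − (+0.14) = +0.37 V (n = 2).
Since E = E° − (0.0592/n)·log Q, log Q = n(E° − E)/0.0592 = 1.014.
Balancing electrons gives 2 Cu⁺(aq) + Sn²⁺(aq) → 2 Cu(s) + Sn⁴⁺(aq); thus Q = [Sn⁴⁺(aq)] / ([Cu⁺(aq)]^2·[Sn²⁺(aq)]).
Solving for the unknown gives log [Sn⁴⁺(aq)] = −2.072, so [Sn⁴⁺(aq)] ≈ 0.0085 M.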